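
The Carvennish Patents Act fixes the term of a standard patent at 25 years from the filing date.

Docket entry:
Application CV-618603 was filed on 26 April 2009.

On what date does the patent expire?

Filing date + 25 years → 26 April 2034.

April 26, 2034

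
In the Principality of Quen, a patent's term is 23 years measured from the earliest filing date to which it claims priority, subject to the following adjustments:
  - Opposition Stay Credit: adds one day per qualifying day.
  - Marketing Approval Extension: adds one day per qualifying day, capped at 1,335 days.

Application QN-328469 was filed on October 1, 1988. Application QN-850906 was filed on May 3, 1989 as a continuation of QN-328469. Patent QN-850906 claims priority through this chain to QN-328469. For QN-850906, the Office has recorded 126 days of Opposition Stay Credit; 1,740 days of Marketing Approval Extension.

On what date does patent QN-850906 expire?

October 1, 2015

Earliest priority filing: 1 October 1988.
Base term: 1 October 1988 + 23 years → 1 October 2011.
Opposition Stay Credit: +126 days → 4 February 2012.
Marketing Approval Extension: 1740 days claimed exceeds the 1335-day cap, so +1335 days → 1 October 2015.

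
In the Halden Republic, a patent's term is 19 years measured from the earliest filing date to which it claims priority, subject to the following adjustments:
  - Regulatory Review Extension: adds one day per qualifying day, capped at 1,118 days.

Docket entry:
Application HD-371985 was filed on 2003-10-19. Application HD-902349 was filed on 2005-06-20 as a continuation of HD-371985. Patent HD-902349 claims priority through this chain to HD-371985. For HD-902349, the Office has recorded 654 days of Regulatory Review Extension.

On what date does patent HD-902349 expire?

2024-08-03

Earliest priority filing: 19 October 2003.
Base term: 19 October 2003 + 19 years → 19 October 2022.
Regulatory Review Extension: 654 days (within the 1118-day cap) → +654 days → 3 August 2024.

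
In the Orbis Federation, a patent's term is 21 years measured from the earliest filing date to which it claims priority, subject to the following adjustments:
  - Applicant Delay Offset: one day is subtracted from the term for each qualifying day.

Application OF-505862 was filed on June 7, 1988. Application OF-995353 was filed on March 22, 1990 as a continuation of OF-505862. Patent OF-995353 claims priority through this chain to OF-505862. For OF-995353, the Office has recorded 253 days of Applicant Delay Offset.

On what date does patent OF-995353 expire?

September 27, 2008

Earliest priority filing: 7 June 1988.
Base term: 7 June 1988 + 21 years → 7 June 2009.
Applicant Delay Offset: −253 days → 27 September 2008.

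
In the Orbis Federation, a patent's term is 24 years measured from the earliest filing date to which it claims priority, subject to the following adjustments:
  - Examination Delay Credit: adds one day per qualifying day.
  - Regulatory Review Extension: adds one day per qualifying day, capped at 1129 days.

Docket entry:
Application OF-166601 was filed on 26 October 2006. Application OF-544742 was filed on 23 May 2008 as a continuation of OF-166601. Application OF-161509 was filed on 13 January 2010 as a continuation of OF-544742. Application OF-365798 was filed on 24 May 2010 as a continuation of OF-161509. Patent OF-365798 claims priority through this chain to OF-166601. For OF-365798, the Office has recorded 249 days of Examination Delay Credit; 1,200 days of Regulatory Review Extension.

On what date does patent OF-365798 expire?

2034-08-04

Earliest priority filing: 26 October 2006.
Base term: 26 October 2006 + 24 years → 26 October 2030.
Examination Delay Credit: +249 days → 2 July 2031.
Regulatory Review Extension: 1200 days claimed exceeds the 1129-day cap, so +1129 days → 4 August 2034.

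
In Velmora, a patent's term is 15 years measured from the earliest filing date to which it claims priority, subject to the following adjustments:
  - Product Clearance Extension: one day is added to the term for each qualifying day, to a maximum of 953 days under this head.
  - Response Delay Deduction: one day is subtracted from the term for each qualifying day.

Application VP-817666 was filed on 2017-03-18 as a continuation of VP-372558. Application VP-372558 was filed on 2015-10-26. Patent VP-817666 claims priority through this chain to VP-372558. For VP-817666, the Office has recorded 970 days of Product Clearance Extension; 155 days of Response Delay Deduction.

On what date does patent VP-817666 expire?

January 1, 2033

Earliest priority filing: 26 October 2015.
Base term: 26 October 2015 + 15 years → 26 October 2030.
Product Clearance Extension: 970 days claimed exceeds the 953-day cap, so +953 days → 5 June 2033.
Response Delay Deduction: −155 days → 1 January 2033.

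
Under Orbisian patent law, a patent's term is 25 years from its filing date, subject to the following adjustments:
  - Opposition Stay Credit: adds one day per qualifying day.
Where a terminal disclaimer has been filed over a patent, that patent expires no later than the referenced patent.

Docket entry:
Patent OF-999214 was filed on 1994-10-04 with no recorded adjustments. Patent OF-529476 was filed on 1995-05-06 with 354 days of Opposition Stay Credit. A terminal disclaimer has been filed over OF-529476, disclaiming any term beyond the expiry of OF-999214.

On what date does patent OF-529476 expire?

Natural term of OF-529476:
  Base: filing + 25 years → 6 May 2020.
  Opposition Stay Credit: +354 days → 25 April 2021.
Expiry of referenced patent OF-999214:
  Base: filing + 25 years → 4 October 2019.
Terminal disclaimer: OF-529476 expires on the earlier of 25 April 2021 and 4 October 2019.

October 4, 2019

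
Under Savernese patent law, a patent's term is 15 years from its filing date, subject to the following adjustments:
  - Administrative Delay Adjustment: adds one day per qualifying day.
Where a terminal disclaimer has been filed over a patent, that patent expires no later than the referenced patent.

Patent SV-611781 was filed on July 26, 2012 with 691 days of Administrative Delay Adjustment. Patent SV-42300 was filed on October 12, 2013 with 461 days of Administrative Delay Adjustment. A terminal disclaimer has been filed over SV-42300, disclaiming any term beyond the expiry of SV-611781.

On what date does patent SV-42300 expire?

June 16, 2029

Natural term of SV-42300:
  Base: filing + 15 years → 12 October 2028.
  Administrative Delay Adjustment: +461 days → 16 January 2030.
Expiry of referenced patent SV-611781:
  Base: filing + 15 years → 26 July 2027.
  Administrative Delay Adjustment: +691 days → 16 June 2029.
Terminal disclaimer: SV-42300 expires on the earlier of 16 January 2030 and 16 June 2029.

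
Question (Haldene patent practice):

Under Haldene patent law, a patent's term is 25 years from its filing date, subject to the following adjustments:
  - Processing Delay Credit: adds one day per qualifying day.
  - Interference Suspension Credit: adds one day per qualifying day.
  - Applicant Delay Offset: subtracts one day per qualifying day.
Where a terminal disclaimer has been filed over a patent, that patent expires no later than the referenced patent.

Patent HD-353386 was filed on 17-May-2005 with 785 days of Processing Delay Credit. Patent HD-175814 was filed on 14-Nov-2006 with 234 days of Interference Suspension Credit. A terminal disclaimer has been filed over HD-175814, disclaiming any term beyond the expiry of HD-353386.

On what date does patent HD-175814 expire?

Natural term of HD-175814:
  Base: filing + 25 years → 14 November 2031.
  Interference Suspension Credit: +234 days → 5 July 2032.
Expiry of referenced patent HD-353386:
  Base: filing + 25 years → 17 May 2030.
  Processing Delay Credit: +785 days → 10 July 2032.
Terminal disclaimer: HD-175814 expires on the earlier of 5 July 2032 and 10 July 2032.

2032-07-05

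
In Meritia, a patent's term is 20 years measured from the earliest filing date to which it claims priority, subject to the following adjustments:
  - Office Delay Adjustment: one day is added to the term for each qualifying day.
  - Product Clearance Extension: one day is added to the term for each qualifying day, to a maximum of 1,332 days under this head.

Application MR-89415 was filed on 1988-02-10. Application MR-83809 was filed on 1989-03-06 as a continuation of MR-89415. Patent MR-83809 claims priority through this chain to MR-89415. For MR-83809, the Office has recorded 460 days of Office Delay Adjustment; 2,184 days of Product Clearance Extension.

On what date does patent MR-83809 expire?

January 6, 2013

Earliest priority filing: 10 February 1988.
Base term: 10 February 1988 + 20 years → 10 February 2008.
Office Delay Adjustment: +460 days → 15 May 2009.
Product Clearance Extension: 2184 days claimed exceeds the 1332-day cap, so +1332 days → 6 January 2013.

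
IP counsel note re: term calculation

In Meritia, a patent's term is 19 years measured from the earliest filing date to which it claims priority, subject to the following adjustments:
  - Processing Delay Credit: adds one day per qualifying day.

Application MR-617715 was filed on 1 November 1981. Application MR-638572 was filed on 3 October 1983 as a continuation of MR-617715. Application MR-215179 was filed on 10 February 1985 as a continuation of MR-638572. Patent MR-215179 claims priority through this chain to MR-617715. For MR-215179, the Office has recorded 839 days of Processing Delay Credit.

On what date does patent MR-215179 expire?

Earliest priority filing: 1 November 1981.
Base term: 1 November 1981 + 19 years → 1 November 2000.
Processing Delay Credit: +839 days → 18 February 2003.

February 18, 2003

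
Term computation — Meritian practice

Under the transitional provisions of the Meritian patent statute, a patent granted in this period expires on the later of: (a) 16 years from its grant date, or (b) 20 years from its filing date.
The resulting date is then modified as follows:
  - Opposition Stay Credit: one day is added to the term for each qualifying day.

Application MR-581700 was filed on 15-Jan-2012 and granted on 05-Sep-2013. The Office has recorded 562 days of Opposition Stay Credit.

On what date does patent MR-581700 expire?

2033-07-30

(a) grant + 16 years → 5 September 2029.
(b) filing + 20 years → 15 January 2032.
Later of the two: 15 January 2032.
Opposition Stay Credit: +562 days → 30 July 2033.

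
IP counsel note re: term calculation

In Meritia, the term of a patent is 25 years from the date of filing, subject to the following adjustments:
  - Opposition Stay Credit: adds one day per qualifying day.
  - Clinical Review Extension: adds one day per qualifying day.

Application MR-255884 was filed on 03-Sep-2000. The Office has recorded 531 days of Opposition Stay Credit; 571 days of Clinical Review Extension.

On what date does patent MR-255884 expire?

Base term: filing date + 25 years → 3 September 2025.
Opposition Stay Credit: +531 days → 16 February 2027.
Clinical Review Extension: +571 days → 9 September 2028.

2028-09-09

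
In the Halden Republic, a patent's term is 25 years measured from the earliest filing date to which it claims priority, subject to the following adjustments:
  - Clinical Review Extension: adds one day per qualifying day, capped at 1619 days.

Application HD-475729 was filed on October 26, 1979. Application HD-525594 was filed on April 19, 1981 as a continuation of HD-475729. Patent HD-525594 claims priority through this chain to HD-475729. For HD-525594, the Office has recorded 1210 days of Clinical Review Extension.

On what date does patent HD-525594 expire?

February 18, 2008

Earliest priority filing: 26 October 1979.
Base term: 26 October 1979 + 25 years → 26 October 2004.
Clinical Review Extension: 1210 days (within the 1619-day cap) → +1210 days → 18 February 2008.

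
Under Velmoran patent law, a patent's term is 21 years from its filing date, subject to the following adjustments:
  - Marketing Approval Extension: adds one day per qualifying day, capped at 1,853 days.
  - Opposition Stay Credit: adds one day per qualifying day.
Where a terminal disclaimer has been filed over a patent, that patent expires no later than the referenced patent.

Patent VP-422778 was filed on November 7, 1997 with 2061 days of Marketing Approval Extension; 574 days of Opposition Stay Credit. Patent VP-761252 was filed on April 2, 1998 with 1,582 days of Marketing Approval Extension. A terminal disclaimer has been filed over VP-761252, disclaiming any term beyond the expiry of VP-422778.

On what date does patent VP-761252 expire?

2023-08-01

Natural term of VP-761252:
  Base: filing + 21 years → 2 April 2019.
  Marketing Approval Extension: 1582 days (within the 1853-day cap) → +1582 days → 1 August 2023.
Expiry of referenced patent VP-422778:
  Base: filing + 21 years → 7 November 2018.
  Marketing Approval Extension: 2061 days claimed exceeds the 1853-day cap, so +1853 days → 4 December 2023.
  Opposition Stay Credit: +574 days → 30 June 2025.
Terminal disclaimer: VP-761252 expires on the earlier of 1 August 2023 and 30 June 2025.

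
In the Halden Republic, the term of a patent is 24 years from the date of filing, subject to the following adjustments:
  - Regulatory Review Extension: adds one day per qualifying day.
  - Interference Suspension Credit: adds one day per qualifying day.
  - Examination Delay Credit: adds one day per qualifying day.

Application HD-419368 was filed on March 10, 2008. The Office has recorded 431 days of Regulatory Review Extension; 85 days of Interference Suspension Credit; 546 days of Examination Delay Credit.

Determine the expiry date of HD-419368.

Base term: filing date + 24 years → 10 March 2032.
Regulatory Review Extension: +431 days → 15 May 2033.
Interference Suspension Credit: +85 days → 8 August 2033.
Examination Delay Credit: +546 days → 5 February 2035.

2035-02-05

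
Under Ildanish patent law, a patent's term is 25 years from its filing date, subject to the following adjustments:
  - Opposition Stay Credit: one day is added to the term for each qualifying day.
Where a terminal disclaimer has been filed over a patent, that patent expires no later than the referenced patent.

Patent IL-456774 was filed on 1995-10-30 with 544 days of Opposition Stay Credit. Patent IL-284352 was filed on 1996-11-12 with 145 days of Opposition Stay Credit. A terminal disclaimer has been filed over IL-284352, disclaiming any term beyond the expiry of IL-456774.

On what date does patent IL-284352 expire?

2022-04-06

Natural term of IL-284352:
  Base: filing + 25 years → 12 November 2021.
  Opposition Stay Credit: +145 days → 6 April 2022.
Expiry of referenced patent IL-456774:
  Base: filing + 25 years → 30 October 2020.
  Opposition Stay Credit: +544 days → 27 April 2022.
Terminal disclaimer: IL-284352 expires on the earlier of 6 April 2022 and 27 April 2022.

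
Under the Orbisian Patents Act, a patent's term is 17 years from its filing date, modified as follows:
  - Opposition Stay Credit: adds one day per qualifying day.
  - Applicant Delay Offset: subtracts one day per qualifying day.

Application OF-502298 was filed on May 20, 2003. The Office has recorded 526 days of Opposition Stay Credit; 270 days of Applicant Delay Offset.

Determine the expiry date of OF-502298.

January 31, 2021

Base term: filing date + 17 years → 20 May 2020.
Opposition Stay Credit: +526 days → 28 October 2021.
Applicant Delay Offset: −270 days → 31 January 2021.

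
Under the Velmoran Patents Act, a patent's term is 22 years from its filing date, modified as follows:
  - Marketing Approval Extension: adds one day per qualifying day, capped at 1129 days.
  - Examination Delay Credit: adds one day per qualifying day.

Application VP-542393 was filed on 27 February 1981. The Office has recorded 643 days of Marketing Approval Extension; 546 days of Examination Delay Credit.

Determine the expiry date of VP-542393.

May 31, 2006

Base term: filing date + 22 years → 27 February 2003.
Marketing Approval Extension: 643 days (within the 1129-day cap) → +643 days → 1 December 2004.
Examination Delay Credit: +546 days → 31 May 2006.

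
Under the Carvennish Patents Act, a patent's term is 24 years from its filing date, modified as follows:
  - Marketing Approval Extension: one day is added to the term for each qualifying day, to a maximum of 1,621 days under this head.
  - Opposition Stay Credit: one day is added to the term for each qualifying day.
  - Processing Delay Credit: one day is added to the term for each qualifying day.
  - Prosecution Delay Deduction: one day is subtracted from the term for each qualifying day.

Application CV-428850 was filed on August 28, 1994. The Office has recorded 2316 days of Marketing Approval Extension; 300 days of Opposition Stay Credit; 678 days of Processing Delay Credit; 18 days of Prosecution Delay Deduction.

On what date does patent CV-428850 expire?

September 21, 2025

Base term: filing date + 24 years → 28 August 2018.
Marketing Approval Extension: 2316 days claimed exceeds the 1621-day cap, so +1621 days → 4 February 2023.
Opposition Stay Credit: +300 days → 1 December 2023.
Processing Delay Credit: +678 days → 9 October 2025.
Prosecution Delay Deduction: −18 days → 21 September 2025.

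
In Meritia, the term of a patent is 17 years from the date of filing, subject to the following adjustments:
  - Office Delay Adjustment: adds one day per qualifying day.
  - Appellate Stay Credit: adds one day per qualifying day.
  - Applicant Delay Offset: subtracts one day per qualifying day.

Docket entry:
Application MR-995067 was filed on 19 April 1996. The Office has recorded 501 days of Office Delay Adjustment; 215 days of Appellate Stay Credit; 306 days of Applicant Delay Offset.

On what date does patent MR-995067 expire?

June 3, 2014

Base term: filing date + 17 years → 19 April 2013.
Office Delay Adjustment: +501 days → 2 September 2014.
Appellate Stay Credit: +215 days → 5 April 2015.
Applicant Delay Offset: −306 days → 3 June 2014.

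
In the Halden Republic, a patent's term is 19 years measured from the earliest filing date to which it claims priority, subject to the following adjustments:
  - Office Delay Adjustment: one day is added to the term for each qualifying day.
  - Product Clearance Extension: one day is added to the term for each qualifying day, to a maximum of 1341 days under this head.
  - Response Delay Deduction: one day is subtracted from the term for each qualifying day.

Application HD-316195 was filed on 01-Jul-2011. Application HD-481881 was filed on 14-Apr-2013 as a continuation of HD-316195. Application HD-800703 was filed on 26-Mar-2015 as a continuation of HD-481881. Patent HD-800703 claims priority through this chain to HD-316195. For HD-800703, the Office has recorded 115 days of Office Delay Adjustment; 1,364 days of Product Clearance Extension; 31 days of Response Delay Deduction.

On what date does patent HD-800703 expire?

May 26, 2034

Earliest priority filing: 1 July 2011.
Base term: 1 July 2011 + 19 years → 1 July 2030.
Office Delay Adjustment: +115 days → 24 October 2030.
Product Clearance Extension: 1364 days claimed exceeds the 1341-day cap, so +1341 days → 26 June 2034.
Response Delay Deduction: −31 days → 26 May 2034.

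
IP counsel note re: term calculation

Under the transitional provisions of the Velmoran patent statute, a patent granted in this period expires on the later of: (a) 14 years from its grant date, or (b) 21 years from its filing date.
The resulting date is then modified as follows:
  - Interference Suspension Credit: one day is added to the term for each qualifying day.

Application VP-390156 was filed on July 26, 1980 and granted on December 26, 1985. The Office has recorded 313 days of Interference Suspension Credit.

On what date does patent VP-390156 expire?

June 4, 2002

(a) grant + 14 years → 26 December 1999.
(b) filing + 21 years → 26 July 2001.
Later of the two: 26 July 2001.
Interference Suspension Credit: +313 days → 4 June 2002.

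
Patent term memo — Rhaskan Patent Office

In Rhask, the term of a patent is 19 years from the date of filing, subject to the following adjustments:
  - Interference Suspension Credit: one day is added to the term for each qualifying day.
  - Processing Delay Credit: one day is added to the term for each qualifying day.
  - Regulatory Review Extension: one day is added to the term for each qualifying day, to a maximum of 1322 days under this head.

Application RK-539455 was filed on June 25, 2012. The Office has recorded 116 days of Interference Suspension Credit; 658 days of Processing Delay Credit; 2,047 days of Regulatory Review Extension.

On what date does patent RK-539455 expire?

Base term: filing date + 19 years → 25 June 2031.
Interference Suspension Credit: +116 days → 19 October 2031.
Processing Delay Credit: +658 days → 7 August 2033.
Regulatory Review Extension: 2047 days claimed exceeds the 1322-day cap, so +1322 days → 21 March 2037.

March 21, 2037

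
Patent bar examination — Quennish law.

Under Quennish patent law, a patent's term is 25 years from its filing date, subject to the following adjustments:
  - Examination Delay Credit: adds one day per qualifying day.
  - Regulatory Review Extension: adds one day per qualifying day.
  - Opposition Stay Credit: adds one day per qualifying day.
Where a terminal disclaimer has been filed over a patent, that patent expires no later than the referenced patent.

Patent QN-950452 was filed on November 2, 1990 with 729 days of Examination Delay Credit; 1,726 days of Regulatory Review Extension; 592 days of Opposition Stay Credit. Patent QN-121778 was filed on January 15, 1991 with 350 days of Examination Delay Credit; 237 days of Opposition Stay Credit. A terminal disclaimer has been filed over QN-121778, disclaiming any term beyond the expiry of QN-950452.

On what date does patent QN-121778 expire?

August 24, 2017

Natural term of QN-121778:
  Base: filing + 25 years → 15 January 2016.
  Examination Delay Credit: +350 days → 30 December 2016.
  Opposition Stay Credit: +237 days → 24 August 2017.
Expiry of referenced patent QN-950452:
  Base: filing + 25 years → 2 November 2015.
  Examination Delay Credit: +729 days → 31 October 2017.
  Regulatory Review Extension: +1726 days → 23 July 2022.
  Opposition Stay Credit: +592 days → 6 March 2024.
Terminal disclaimer: QN-121778 expires on the earlier of 24 August 2017 and 6 March 2024.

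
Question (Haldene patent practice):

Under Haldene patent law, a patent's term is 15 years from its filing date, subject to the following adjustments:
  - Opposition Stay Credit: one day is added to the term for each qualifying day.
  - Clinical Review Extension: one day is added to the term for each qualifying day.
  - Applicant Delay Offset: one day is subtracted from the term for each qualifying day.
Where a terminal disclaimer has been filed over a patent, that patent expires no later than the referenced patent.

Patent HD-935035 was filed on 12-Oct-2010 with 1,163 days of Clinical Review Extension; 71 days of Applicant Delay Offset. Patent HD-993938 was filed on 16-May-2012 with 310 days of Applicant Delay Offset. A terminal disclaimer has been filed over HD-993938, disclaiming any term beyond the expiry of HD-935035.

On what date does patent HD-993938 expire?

July 10, 2026

Natural term of HD-993938:
  Base: filing + 15 years → 16 May 2027.
  Applicant Delay Offset: −310 days → 10 July 2026.
Expiry of referenced patent HD-935035:
  Base: filing + 15 years → 12 October 2025.
  Clinical Review Extension: +1163 days → 18 December 2028.
  Applicant Delay Offset: −71 days → 8 October 2028.
Terminal disclaimer: HD-993938 expires on the earlier of 10 July 2026 and 8 October 2028.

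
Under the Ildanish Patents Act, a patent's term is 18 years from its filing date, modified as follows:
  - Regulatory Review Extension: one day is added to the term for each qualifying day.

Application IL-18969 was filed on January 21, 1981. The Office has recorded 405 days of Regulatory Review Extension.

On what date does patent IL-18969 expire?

Base term: filing date + 18 years → 21 January 1999.
Regulatory Review Extension: +405 days → 1 March 2000.

2000-03-01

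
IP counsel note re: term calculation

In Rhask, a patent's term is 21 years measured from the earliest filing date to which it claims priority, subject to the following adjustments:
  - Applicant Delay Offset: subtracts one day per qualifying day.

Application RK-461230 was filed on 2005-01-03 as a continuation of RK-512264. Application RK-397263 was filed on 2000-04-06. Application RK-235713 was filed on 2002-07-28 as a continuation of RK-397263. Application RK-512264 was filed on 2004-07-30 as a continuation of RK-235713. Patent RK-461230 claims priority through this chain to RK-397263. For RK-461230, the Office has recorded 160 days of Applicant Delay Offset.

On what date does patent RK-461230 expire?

October 28, 2020

Earliest priority filing: 6 April 2000.
Base term: 6 April 2000 + 21 years → 6 April 2021.
Applicant Delay Offset: −160 days → 28 October 2020.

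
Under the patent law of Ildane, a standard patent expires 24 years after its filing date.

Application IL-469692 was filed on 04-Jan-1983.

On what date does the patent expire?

Filing date + 24 years → 4 January 2007.

January 4, 2007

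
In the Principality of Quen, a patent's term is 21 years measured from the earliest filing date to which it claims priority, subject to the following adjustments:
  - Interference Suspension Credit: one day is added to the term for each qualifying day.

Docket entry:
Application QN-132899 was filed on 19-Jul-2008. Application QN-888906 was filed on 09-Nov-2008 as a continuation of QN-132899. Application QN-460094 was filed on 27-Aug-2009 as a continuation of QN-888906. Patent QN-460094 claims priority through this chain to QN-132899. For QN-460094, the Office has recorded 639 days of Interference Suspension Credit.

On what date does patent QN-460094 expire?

Earliest priority filing: 19 July 2008.
Base term: 19 July 2008 + 21 years → 19 July 2029.
Interference Suspension Credit: +639 days → 19 April 2031.

April 19, 2031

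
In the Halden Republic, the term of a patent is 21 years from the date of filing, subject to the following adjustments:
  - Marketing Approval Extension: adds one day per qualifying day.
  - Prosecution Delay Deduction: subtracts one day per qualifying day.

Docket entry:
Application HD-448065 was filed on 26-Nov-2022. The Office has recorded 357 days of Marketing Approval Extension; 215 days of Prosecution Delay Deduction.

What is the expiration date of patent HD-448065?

2044-04-16

Base term: filing date + 21 years → 26 November 2043.
Marketing Approval Extension: +357 days → 17 November 2044.
Prosecution Delay Deduction: −215 days → 16 April 2044.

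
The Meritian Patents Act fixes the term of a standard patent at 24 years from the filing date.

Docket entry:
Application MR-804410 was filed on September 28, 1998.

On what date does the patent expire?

Filing date + 24 years → 28 September 2022.

September 28, 2022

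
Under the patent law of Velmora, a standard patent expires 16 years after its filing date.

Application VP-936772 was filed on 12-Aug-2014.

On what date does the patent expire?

August 12, 2030

Filing date + 16 years → 12 August 2030.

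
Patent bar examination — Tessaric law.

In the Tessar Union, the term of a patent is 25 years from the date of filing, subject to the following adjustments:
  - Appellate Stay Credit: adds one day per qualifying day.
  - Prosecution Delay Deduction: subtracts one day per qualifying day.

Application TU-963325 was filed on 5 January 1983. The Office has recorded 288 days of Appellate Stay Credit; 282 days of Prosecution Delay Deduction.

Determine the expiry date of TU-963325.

2008-01-11

Base term: filing date + 25 years → 5 January 2008.
Appellate Stay Credit: +288 days → 19 October 2008.
Prosecution Delay Deduction: −282 days → 11 January 2008.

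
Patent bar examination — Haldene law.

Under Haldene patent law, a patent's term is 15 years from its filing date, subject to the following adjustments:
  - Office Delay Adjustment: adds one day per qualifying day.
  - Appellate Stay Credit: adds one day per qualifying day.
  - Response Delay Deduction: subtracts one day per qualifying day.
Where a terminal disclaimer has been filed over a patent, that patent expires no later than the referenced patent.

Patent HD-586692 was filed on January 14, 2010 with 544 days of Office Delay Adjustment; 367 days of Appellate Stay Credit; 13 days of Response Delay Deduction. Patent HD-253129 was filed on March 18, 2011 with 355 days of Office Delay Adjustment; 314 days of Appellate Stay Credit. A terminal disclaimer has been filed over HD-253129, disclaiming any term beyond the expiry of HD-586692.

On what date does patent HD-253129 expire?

July 1, 2027

Natural term of HD-253129:
  Base: filing + 15 years → 18 March 2026.
  Office Delay Adjustment: +355 days → 8 March 2027.
  Appellate Stay Credit: +314 days → 16 January 2028.
Expiry of referenced patent HD-586692:
  Base: filing + 15 years → 14 January 2025.
  Office Delay Adjustment: +544 days → 12 July 2026.
  Appellate Stay Credit: +367 days → 14 July 2027.
  Response Delay Deduction: −13 days → 1 July 2027.
Terminal disclaimer: HD-253129 expires on the earlier of 16 January 2028 and 1 July 2027.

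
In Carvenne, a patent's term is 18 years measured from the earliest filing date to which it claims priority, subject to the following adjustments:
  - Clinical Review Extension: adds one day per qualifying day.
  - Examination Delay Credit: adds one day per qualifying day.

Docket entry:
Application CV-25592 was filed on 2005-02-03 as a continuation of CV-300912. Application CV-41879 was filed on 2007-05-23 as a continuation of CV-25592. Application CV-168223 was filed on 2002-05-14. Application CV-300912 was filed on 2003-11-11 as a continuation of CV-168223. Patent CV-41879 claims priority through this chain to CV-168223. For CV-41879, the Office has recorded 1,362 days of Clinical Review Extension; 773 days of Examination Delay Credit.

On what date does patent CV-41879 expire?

2026-03-19

Earliest priority filing: 14 May 2002.
Base term: 14 May 2002 + 18 years → 14 May 2020.
Clinical Review Extension: +1362 days → 5 February 2024.
Examination Delay Credit: +773 days → 19 March 2026.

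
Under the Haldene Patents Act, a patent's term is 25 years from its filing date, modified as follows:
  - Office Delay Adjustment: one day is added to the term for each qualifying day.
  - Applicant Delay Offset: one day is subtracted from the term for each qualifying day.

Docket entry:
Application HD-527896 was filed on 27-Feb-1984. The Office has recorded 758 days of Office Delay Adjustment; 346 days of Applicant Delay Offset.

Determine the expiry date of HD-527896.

Base term: filing date + 25 years → 27 February 2009.
Office Delay Adjustment: +758 days → 27 March 2011.
Applicant Delay Offset: −346 days → 15 April 2010.

April 15, 2010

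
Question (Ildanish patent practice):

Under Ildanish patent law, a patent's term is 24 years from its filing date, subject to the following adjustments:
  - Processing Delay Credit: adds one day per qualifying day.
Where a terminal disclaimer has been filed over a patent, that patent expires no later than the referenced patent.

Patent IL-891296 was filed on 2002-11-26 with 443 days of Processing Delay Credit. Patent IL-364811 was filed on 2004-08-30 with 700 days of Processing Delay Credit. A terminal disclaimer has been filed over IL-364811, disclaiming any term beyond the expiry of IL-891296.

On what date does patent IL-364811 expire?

February 12, 2028

Natural term of IL-364811:
  Base: filing + 24 years → 30 August 2028.
  Processing Delay Credit: +700 days → 31 July 2030.
Expiry of referenced patent IL-891296:
  Base: filing + 24 years → 26 November 2026.
  Processing Delay Credit: +443 days → 12 February 2028.
Terminal disclaimer: IL-364811 expires on the earlier of 31 July 2030 and 12 February 2028.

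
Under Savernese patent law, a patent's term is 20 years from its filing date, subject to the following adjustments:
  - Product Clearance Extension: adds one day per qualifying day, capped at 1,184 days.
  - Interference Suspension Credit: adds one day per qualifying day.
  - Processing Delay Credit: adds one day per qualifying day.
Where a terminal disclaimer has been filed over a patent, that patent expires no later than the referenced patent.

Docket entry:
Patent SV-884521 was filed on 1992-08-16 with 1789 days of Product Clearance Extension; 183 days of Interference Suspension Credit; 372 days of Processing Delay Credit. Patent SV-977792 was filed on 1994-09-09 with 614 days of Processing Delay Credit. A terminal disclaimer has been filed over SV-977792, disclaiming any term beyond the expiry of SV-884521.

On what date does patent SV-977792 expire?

May 15, 2016

Natural term of SV-977792:
  Base: filing + 20 years → 9 September 2014.
  Processing Delay Credit: +614 days → 15 May 2016.
Expiry of referenced patent SV-884521:
  Base: filing + 20 years → 16 August 2012.
  Product Clearance Extension: 1789 days claimed exceeds the 1184-day cap, so +1184 days → 13 November 2015.
  Interference Suspension Credit: +183 days → 14 May 2016.
  Processing Delay Credit: +372 days → 21 May 2017.
Terminal disclaimer: SV-977792 expires on the earlier of 15 May 2016 and 21 May 2017.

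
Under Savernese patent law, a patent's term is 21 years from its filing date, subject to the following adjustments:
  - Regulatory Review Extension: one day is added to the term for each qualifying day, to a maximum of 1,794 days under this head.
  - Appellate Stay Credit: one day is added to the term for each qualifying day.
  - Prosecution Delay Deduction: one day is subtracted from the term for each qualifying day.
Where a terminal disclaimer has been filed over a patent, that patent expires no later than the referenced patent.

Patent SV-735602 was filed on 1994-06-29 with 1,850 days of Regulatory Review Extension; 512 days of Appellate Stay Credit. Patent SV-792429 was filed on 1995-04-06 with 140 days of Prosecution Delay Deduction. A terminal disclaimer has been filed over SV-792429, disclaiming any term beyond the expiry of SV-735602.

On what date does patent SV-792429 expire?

Natural term of SV-792429:
  Base: filing + 21 years → 6 April 2016.
  Prosecution Delay Deduction: −140 days → 18 November 2015.
Expiry of referenced patent SV-735602:
  Base: filing + 21 years → 29 June 2015.
  Regulatory Review Extension: 1850 days claimed exceeds the 1794-day cap, so +1794 days → 27 May 2020.
  Appellate Stay Credit: +512 days → 21 October 2021.
Terminal disclaimer: SV-792429 expires on the earlier of 18 November 2015 and 21 October 2021.

2015-11-18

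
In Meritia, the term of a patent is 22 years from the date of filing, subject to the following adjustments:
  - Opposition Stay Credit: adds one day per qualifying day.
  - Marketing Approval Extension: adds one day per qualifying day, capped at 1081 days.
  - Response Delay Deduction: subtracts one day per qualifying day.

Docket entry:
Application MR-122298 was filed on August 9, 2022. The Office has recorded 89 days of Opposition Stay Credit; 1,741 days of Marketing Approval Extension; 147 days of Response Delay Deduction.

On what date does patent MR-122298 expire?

May 29, 2047

Base term: filing date + 22 years → 9 August 2044.
Opposition Stay Credit: +89 days → 6 November 2044.
Marketing Approval Extension: 1741 days claimed exceeds the 1081-day cap, so +1081 days → 23 October 2047.
Response Delay Deduction: −147 days → 29 May 2047.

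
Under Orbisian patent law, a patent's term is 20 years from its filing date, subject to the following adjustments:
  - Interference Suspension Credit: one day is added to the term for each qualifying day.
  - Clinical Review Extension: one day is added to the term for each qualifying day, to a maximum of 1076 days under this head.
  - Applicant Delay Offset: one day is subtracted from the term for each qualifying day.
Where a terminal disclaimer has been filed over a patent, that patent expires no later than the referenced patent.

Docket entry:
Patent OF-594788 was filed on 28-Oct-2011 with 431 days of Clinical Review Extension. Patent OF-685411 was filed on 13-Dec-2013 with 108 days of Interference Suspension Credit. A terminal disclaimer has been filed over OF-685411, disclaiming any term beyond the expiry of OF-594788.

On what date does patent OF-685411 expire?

2033-01-01

Natural term of OF-685411:
  Base: filing + 20 years → 13 December 2033.
  Interference Suspension Credit: +108 days → 31 March 2034.
Expiry of referenced patent OF-594788:
  Base: filing + 20 years → 28 October 2031.
  Clinical Review Extension: 431 days (within the 1076-day cap) → +431 days → 1 January 2033.
Terminal disclaimer: OF-685411 expires on the earlier of 31 March 2034 and 1 January 2033.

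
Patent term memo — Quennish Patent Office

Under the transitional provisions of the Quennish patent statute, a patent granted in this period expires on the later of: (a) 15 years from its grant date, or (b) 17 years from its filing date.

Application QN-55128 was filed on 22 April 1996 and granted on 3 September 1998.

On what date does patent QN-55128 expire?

(a) grant + 15 years → 3 September 2013.
(b) filing + 17 years → 22 April 2013.
Later of the two: 3 September 2013.

September 3, 2013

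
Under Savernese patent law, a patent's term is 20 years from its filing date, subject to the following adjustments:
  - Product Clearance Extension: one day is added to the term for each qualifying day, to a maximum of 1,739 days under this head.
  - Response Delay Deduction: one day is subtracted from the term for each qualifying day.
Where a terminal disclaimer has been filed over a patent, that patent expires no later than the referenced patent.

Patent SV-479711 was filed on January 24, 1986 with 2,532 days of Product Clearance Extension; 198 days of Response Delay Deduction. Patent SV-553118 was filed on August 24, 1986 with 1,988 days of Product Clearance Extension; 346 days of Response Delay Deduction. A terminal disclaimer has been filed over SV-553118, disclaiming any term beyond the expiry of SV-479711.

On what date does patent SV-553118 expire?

Natural term of SV-553118:
  Base: filing + 20 years → 24 August 2006.
  Product Clearance Extension: 1988 days claimed exceeds the 1739-day cap, so +1739 days → 29 May 2011.
  Response Delay Deduction: −346 days → 17 June 2010.
Expiry of referenced patent SV-479711:
  Base: filing + 20 years → 24 January 2006.
  Product Clearance Extension: 2532 days claimed exceeds the 1739-day cap, so +1739 days → 29 October 2010.
  Response Delay Deduction: −198 days → 14 April 2010.
Terminal disclaimer: SV-553118 expires on the earlier of 17 June 2010 and 14 April 2010.

April 14, 2010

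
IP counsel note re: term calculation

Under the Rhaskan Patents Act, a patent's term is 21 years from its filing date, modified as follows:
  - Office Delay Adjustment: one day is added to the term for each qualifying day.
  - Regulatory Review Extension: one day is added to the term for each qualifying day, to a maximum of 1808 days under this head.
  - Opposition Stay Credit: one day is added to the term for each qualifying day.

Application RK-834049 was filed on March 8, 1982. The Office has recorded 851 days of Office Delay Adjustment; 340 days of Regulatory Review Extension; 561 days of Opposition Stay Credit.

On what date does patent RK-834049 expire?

2007-12-24

Base term: filing date + 21 years → 8 March 2003.
Office Delay Adjustment: +851 days → 6 July 2005.
Regulatory Review Extension: 340 days (within the 1808-day cap) → +340 days → 11 June 2006.
Opposition Stay Credit: +561 days → 24 December 2007.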